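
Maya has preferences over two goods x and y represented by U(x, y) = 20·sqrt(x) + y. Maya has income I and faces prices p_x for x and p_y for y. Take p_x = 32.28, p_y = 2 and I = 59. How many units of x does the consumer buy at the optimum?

x* = 0.3839

MU_x = 10/√x, MU_y = 1. Tangency: 10/√x = p_x/p_y.
Thus x* = (10·p_y/p_x)² — independent of I — with the rest of income spent on y.
Plugging in: x* = (10·2/32.28)² = 0.3839.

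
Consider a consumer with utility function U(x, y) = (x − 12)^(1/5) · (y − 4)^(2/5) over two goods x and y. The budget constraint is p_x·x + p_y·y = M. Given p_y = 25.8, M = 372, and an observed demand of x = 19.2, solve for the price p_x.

p_x = 8

Let x' = x−12, y' = y−4. MRS = (1/2)·y'/x' = p_x/p_y.
Substituting into the budget: x* = 12 + 1/3·(M − 12·p_x − 4·p_y)/p_x, and y* = 4 + 2/3·(…)/p_y.
Set x* = 19.2 in the demand function and solve for p_x: p_x = 8.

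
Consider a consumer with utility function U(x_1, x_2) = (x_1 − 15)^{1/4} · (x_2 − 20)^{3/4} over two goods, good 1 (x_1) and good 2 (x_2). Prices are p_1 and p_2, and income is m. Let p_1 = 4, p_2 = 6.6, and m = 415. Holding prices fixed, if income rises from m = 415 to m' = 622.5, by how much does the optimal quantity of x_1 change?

Δx_1* = 12.9688

Let x_1' = x_1−15, x_2' = x_2−20. MRS = (1/3)·x_2'/x_1' = p_1/p_2.
Substituting into the budget: x_1* = 15 + 0.25·(m − 15·p_1 − 20·p_2)/p_1, and x_2* = 20 + 0.75·(…)/p_2.
Discretionary income = 415 − 15·4 − 20·6.6 = 223; x_1* = 15 + 0.25·223/4 = 28.9375.
At m' = 622.5: x_1* = 41.9062. Change: 41.9062 − 28.9375 = 12.9688.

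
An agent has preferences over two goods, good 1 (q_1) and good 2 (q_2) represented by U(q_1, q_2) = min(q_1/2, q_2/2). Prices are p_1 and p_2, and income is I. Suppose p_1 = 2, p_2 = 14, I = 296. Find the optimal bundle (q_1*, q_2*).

q_1* = 18.5, q_2* = 18.5

With perfect complements, no substitution: consume in ratio q_1:q_2 = 2:2.
Budget: p_1·q_1 + p_2·q_1 = I, so (2·p_1 + 2·p_2)·q_1 = 2·I.
Demand: q_1*(p_1,p_2,I) = 2·I/(2·p_1 + 2·p_2), q_2* = 2·I/(2·p_1 + 2·p_2).
Here 2·2 + 2·14 = 32, giving q_1* = 18.5 and q_2* = 18.5.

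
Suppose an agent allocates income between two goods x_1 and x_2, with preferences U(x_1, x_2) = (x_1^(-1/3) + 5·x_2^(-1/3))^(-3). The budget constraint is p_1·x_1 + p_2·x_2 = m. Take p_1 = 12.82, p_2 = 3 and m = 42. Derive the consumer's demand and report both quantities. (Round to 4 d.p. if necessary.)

MU_x_1 ∝ x_1^(-4/3), MU_x_2 ∝ 5·x_2^(-4/3), so MRS = (1/5)·(x_2/x_1)^(4/3) = p_1/p_2.
Hence x_2/x_1 = (5·p_1/p_2)^(1/(4/3)), i.e. raised to the 0.75 power.
Substitute x_2 = (x_2/x_1)·x_1 into the budget: x_1* = m/(p_1 + p_2·(x_2/x_1)).
Numerically x_2/x_1 = 9.938082, so x_1* = 42/(12.82 + 3·9.938082) = 0.9851 and x_2* = 9.938082·0.9851 = 9.7902.

x_1* = 0.9851, x_2* = 9.7902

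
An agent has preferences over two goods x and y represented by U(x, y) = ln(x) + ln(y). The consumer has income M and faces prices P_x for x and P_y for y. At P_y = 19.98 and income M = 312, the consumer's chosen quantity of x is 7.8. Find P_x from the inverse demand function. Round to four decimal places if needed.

P_x = 20

MU_x/MU_y = (y)/(x); tangency sets this equal to P_x/P_y.
Rearranging, P_y·y = P_x·x. Substituting into the budget gives P_x·x·(1 + 1) = M.
Demand: x*(P_x,P_y,M) = 0.5·M/P_x and y* = 0.5·M/P_y.
Set x* = 7.8 in the demand function and solve for P_x: P_x = 20.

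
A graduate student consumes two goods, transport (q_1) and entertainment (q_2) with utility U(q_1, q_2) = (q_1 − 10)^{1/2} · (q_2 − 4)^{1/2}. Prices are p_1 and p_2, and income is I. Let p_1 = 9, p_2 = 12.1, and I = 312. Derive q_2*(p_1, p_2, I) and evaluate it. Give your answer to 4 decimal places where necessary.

q_2* = 11.1736

MRS = (q_2−4)/(q_1−10). Tangency with p_1/p_2 gives q_2−4 = (p_1/p_2)·(q_1−10).
Substituting into the budget: q_1* = 10 + 0.5·(I − 10·p_1 − 4·p_2)/p_1, and q_2* = 4 + 0.5·(…)/p_2.
Discretionary income = 312 − 10·9 − 4·12.1 = 173.6; q_2* = 4 + 0.5·173.6/12.1 = 11.1736.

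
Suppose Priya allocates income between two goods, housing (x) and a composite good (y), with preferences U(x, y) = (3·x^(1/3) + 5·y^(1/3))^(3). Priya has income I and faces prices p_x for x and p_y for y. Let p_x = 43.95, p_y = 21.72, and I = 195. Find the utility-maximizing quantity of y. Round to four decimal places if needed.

MU_x ∝ 3·x^(-2/3), MU_y ∝ 5·y^(-2/3), so MRS = (3/5)·(y/x)^(2/3) = p_x/p_y.
Solve for the ratio: y/x = [(5/3)·p_x/p_y]^(1.5).
Substitute y = (y/x)·x into the budget: x* = I/(p_x + p_y·(y/x)).
Numerically y/x = 6.193294, so x* = 195/(43.95 + 21.72·6.193294) = 1.0926 and y* = 6.193294·1.0926 = 6.767.

y* = 6.767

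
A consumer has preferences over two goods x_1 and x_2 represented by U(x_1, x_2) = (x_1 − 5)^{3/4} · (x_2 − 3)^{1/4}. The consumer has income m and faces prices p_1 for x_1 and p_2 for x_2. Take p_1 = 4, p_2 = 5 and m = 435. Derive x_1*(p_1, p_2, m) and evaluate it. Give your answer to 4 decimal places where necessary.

x_1* = 80

This is Cobb-Douglas in (x_1−5, x_2−3): tangency gives 0.75·p_2·(x_2−3) = 0.25·p_1·(x_1−5).
After buying the subsistence bundle (5, 3), a share 0.75 of the remaining income goes to x_1: x_1* = 5 + 0.75·(m − 5p_1 − 3p_2)/p_1.
Discretionary income = 435 − 5·4 − 3·5 = 400; x_1* = 5 + 0.75·400/4 = 80.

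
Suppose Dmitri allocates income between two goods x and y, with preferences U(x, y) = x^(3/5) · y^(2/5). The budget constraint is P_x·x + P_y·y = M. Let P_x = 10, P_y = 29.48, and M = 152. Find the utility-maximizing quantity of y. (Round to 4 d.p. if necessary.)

y* = 2.0624

At P_x=10, P_y=29.48, M=152: y* = 0.4·152/29.48 = 2.0624.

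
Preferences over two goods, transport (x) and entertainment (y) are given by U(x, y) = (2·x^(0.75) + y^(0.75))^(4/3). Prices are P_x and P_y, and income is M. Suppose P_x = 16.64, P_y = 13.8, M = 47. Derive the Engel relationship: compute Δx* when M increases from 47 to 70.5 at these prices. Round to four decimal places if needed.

MRS = MU_x/MU_y = 2·(y/x)^(0.25). Set equal to P_x/P_y.
Solve for the ratio: y/x = [(1/2)·P_x/P_y]^(4).
With the ratio pinned down, the budget gives x* = M/(P_x + P_y·(y/x)) and y* = (y/x)·x*.
Numerically y/x = 0.132123, so x* = 47/(16.64 + 13.8·0.132123) = 2.5456.
At M' = 70.5: x* = 3.8184. Change: 3.8184 − 2.5456 = 1.2728.

Δx* = 1.2728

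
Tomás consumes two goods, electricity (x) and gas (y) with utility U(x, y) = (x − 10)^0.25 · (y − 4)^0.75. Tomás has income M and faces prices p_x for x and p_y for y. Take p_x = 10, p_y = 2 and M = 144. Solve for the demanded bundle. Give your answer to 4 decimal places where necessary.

x* = 10.9, y* = 17.5

MRS = (1/3)·(y−4)/(x−10). Tangency with p_x/p_y gives y−4 = 3·(p_x/p_y)·(x−10).
After buying the subsistence bundle (10, 4), a share 0.25 of the remaining income goes to x: x* = 10 + 0.25·(M − 10p_x − 4p_y)/p_x.
Discretionary income = 144 − 10·10 − 4·2 = 36; x* = 10 + 0.25·36/10 = 10.9; y* = 4 + 0.75·36/2 = 17.5.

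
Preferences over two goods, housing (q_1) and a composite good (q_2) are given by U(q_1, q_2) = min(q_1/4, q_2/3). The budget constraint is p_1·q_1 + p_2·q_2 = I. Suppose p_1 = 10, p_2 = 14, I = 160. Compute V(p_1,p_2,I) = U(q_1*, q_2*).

Leontief preferences: the optimum is at the kink where q_1/4 = q_2/3, i.e. q_2 = (3/4)·q_1.
Budget: p_1·q_1 + p_2·(3/4)·q_1 = I, so (4·p_1 + 3·p_2)·q_1 = 4·I.
Demand: q_1*(p_1,p_2,I) = 4·I/(4·p_1 + 3·p_2), q_2* = 3·I/(4·p_1 + 3·p_2).
Here 4·10 + 3·14 = 82, giving q_1* = 7.8049 and q_2* = 5.8537.
Utility at the optimum: U(7.8049, 5.8537) = 1.9512.

V = 1.9512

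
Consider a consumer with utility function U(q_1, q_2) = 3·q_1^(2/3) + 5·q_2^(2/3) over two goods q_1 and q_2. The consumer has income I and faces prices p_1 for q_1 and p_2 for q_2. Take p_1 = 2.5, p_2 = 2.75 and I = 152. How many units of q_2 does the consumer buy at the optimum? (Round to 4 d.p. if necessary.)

MU_q_1 ∝ 3·q_1^(-1/3), MU_q_2 ∝ 5·q_2^(-1/3), so MRS = (3/5)·(q_2/q_1)^(1/3) = p_1/p_2.
Hence q_2/q_1 = ((5/3)·p_1/p_2)^(1/(1/3)), i.e. raised to the 3 power.
Substitute q_2 = (q_2/q_1)·q_1 into the budget: q_1* = I/(p_1 + p_2·(q_2/q_1)).
Numerically q_2/q_1 = 3.478309, so q_1* = 152/(2.5 + 2.75·3.478309) = 12.5981 and q_2* = 3.478309·12.5981 = 43.8199.

q_2* = 43.8199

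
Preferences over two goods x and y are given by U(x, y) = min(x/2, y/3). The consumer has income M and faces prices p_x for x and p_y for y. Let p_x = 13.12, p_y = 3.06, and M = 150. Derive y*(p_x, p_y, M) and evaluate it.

With perfect complements, no substitution: consume in ratio x:y = 2:3.
Budget: p_x·x + p_y·(3/2)·x = M, so (2·p_x + 3·p_y)·x = 2·M.
Demand: x*(p_x,p_y,M) = 2·M/(2·p_x + 3·p_y), y* = 3·M/(2·p_x + 3·p_y).
Here 2·13.12 + 3·3.06 = 35.42, giving y* = 12.7047.

y* = 12.7047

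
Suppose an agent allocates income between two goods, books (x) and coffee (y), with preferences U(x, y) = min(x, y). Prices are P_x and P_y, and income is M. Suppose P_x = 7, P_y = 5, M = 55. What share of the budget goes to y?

Leontief preferences: the optimum is at the kink where x/1 = y/1, i.e. y = x.
Budget: P_x·x + P_y·x = M, so (P_x + P_y)·x = M.
Demand: x*(P_x,P_y,M) = M/(P_x + P_y), y* = M/(P_x + P_y).
Here 7 + 5 = 12, giving x* = 4.5833 and y* = 4.5833.
Expenditure on y: 5·4.5833 = 22.9167; share = 0.4167.

share on y = 0.4167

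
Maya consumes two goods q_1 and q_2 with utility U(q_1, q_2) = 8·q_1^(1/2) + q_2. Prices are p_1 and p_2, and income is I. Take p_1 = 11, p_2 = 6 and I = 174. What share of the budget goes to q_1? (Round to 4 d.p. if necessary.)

Utility is quasi-linear in q_2; the FOC for q_1 is 4/√q_1 = p_1/p_2.
Solve: √q_1 = 4·p_2/p_1, so q_1*(p_1,p_2) = (4·p_2/p_1)², and q_2* = (I − p_1·q_1*)/p_2.
Plugging in: q_1* = (4·6/11)² = 4.7603, q_2* = 20.2727.
Expenditure on q_1: 11·4.7603 = 52.3636; share = 0.3009.

share on q_1 = 0.3009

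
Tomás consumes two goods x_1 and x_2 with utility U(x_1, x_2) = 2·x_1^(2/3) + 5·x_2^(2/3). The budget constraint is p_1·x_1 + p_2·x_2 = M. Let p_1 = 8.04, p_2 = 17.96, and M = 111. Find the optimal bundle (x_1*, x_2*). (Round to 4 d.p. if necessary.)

MU_x_1 ∝ 2·x_1^(-1/3), MU_x_2 ∝ 5·x_2^(-1/3), so MRS = (2/5)·(x_2/x_1)^(1/3) = p_1/p_2.
Solve for the ratio: x_2/x_1 = [(5/2)·p_1/p_2]^(3).
Substitute x_2 = (x_2/x_1)·x_1 into the budget: x_1* = M/(p_1 + p_2·(x_2/x_1)).
Numerically x_2/x_1 = 1.401746, so x_1* = 111/(8.04 + 17.96·1.401746) = 3.3418 and x_2* = 1.401746·3.3418 = 4.6844.

x_1* = 3.3418, x_2* = 4.6844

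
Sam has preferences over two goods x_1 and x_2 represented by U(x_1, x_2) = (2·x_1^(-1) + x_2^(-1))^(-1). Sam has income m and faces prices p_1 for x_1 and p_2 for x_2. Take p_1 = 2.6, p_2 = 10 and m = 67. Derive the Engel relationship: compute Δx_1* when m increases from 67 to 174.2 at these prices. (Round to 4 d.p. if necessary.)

MRS = MU_x_1/MU_x_2 = 2·(x_2/x_1)^(2). Set equal to p_1/p_2.
Hence x_2/x_1 = ((1/2)·p_1/p_2)^(1/(2)), i.e. raised to the 0.5 power.
Substitute x_2 = (x_2/x_1)·x_1 into the budget: x_1* = m/(p_1 + p_2·(x_2/x_1)).
Numerically x_2/x_1 = 0.360555, so x_1* = 67/(2.6 + 10·0.360555) = 10.7968.
At m' = 174.2: x_1* = 28.0716. Change: 28.0716 − 10.7968 = 17.2749.

Δx_1* = 17.2749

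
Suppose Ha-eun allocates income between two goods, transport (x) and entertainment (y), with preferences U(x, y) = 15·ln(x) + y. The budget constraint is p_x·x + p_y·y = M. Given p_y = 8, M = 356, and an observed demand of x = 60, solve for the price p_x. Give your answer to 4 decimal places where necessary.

p_x = 2

MU_x = 15/x, MU_y = 1. Tangency: 15/x = p_x/p_y.
So x*(p_x,p_y) = 15·p_y/p_x, independent of income; and y* = (M − 15·p_y)/p_y.
Set x* = 60 in the demand function and solve for p_x: p_x = 2.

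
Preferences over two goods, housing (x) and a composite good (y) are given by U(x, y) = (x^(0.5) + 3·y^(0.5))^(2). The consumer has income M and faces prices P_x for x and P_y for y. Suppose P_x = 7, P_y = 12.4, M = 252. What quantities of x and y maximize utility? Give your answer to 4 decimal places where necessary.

MU_x ∝ x^(-0.5), MU_y ∝ 3·y^(-0.5), so MRS = (1/3)·(y/x)^(0.5) = P_x/P_y.
Solve for the ratio: y/x = [3·P_x/P_y]^(2).
Substitute y = (y/x)·x into the budget: x* = M/(P_x + P_y·(y/x)).
Numerically y/x = 2.868106, so x* = 252/(7 + 12.4·2.868106) = 5.9204 and y* = 2.868106·5.9204 = 16.9804.

x* = 5.9204, y* = 16.9804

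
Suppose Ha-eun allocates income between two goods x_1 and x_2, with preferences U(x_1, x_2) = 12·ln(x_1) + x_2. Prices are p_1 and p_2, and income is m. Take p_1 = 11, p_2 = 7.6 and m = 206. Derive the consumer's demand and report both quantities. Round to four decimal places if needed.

x_1* = 8.2909, x_2* = 15.1053

MU_x_1 = 12/x_1, MU_x_2 = 1. Tangency: 12/x_1 = p_1/p_2.
So x_1*(p_1,p_2) = 12·p_2/p_1, independent of income; and x_2* = (m − 12·p_2)/p_2.
At the given prices: x_1* = 12·7.6/11 = 8.2909, and x_2* = 15.1053.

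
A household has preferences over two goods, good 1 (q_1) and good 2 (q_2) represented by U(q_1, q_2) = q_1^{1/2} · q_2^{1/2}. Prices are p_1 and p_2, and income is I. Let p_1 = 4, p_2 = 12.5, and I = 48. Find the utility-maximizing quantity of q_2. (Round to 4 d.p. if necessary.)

q_2* = 1.92

Demand: q_1*(p_1,p_2,I) = 0.5·I/p_1 and q_2* = 0.5·I/p_2.
At p_1=4, p_2=12.5, I=48: q_2* = 0.5·48/12.5 = 1.92.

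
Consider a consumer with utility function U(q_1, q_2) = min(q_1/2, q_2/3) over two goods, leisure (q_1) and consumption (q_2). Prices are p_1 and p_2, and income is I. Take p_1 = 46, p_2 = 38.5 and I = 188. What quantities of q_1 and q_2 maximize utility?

With perfect complements, no substitution: consume in ratio q_1:q_2 = 2:3.
Budget: p_1·q_1 + p_2·(3/2)·q_1 = I, so (2·p_1 + 3·p_2)·q_1 = 2·I.
Demand: q_1*(p_1,p_2,I) = 2·I/(2·p_1 + 3·p_2), q_2* = 3·I/(2·p_1 + 3·p_2).
Here 2·46 + 3·38.5 = 207.5, giving q_1* = 1.812 and q_2* = 2.7181.

q_1* = 1.812, q_2* = 2.7181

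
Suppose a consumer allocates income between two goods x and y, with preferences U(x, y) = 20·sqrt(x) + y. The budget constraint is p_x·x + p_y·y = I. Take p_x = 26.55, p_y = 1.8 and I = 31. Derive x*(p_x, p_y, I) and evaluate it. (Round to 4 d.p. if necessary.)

Set MRS = p_x/p_y: 10·x^(−1/2) = p_x/p_y.
Solve: √x = 10·p_y/p_x, so x*(p_x,p_y) = (10·p_y/p_x)², and y* = (I − p_x·x*)/p_y.
Plugging in: x* = (10·1.8/26.55)² = 0.4596.

x* = 0.4596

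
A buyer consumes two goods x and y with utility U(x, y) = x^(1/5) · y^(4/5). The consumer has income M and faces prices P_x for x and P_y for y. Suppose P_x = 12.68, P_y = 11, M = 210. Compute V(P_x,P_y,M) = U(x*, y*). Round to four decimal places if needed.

The MRS is (1/4)·y/x. Set MRS = P_x/P_y.
So 0.2·P_y·y = 0.8·P_x·x; combined with the budget, a share 0.2 of income goes to x.
Demand: x*(P_x,P_y,M) = 0.2·M/P_x and y* = 0.8·M/P_y.
At P_x=12.68, P_y=11, M=210: x* = 0.2·210/12.68 = 3.3123, y* = 15.2727.
Utility at the optimum: U(3.3123, 15.2727) = 11.2502.

V = 11.2502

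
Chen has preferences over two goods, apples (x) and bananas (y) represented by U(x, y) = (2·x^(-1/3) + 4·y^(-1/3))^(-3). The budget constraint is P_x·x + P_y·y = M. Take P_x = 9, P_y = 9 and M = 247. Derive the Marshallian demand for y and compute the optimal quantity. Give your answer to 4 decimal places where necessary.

y* = 17.2108

From the CES first-order condition, (1/2)·(y/x)^(4/3) = P_x/P_y.
Hence y/x = (2·P_x/P_y)^(1/(4/3)), i.e. raised to the 0.75 power.
Substitute y = (y/x)·x into the budget: x* = M/(P_x + P_y·(y/x)).
Numerically y/x = 1.681793, so x* = 247/(9 + 9·1.681793) = 10.2336 and y* = 1.681793·10.2336 = 17.2108.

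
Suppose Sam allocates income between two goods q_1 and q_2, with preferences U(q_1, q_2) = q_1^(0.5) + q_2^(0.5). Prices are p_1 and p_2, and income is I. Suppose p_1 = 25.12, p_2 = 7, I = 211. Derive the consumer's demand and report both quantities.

q_1* = 1.8306, q_2* = 23.5737

From the CES first-order condition, (q_2/q_1)^(0.5) = p_1/p_2.
Solve for the ratio: q_2/q_1 = [p_1/p_2]^(2).
With the ratio pinned down, the budget gives q_1* = I/(p_1 + p_2·(q_2/q_1)) and q_2* = (q_2/q_1)·q_1*.
Numerically q_2/q_1 = 12.877845, so q_1* = 211/(25.12 + 7·12.877845) = 1.8306 and q_2* = 12.877845·1.8306 = 23.5737.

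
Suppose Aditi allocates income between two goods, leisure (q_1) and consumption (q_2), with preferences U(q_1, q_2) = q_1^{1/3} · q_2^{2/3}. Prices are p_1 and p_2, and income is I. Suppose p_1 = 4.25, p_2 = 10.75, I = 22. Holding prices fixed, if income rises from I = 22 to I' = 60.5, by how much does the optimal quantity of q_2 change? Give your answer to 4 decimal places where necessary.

Δq_2* = 2.3876

The MRS is (1/2)·q_2/q_1. Set MRS = p_1/p_2.
Rearranging, p_2·q_2 = 2·p_1·q_1. Substituting into the budget gives p_1·q_1·(1 + 2) = I.
Demand: q_1*(p_1,p_2,I) = 1/3·I/p_1 and q_2* = 2/3·I/p_2.
At p_1=4.25, p_2=10.75, I=22: q_2* = 2/3·22/10.75 = 1.3643.
At I' = 60.5: q_2* = 3.7519. Change: 3.7519 − 1.3643 = 2.3876.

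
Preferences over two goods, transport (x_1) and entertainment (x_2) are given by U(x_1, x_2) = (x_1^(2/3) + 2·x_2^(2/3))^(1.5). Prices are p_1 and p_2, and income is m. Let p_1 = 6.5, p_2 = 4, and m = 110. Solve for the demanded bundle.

x_1* = 0.7649, x_2* = 26.2571

MRS = MU_x_1/MU_x_2 = (1/2)·(x_2/x_1)^(1/3). Set equal to p_1/p_2.
Hence x_2/x_1 = (2·p_1/p_2)^(1/(1/3)), i.e. raised to the 3 power.
With the ratio pinned down, the budget gives x_1* = m/(p_1 + p_2·(x_2/x_1)) and x_2* = (x_2/x_1)·x_1*.
Numerically x_2/x_1 = 34.328125, so x_1* = 110/(6.5 + 4·34.328125) = 0.7649 and x_2* = 34.328125·0.7649 = 26.2571.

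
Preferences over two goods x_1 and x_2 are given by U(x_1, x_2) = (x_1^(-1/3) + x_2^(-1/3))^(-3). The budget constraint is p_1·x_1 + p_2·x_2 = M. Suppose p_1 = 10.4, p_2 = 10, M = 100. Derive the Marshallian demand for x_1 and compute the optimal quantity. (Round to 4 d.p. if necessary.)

x_1* = 4.8313

Numerically x_2/x_1 = 1.029852, so x_1* = 100/(10.4 + 10·1.029852) = 4.8313.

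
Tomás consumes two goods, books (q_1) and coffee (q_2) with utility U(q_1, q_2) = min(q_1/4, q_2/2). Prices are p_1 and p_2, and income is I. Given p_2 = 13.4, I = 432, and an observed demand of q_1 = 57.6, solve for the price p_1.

Leontief preferences: the optimum is at the kink where q_1/4 = q_2/2, i.e. q_2 = (1/2)·q_1.
Budget: p_1·q_1 + p_2·(1/2)·q_1 = I, so (4·p_1 + 2·p_2)·q_1 = 4·I.
Demand: q_1*(p_1,p_2,I) = 4·I/(4·p_1 + 2·p_2), q_2* = 2·I/(4·p_1 + 2·p_2).
Set q_1* = 57.6 in the demand function and solve for p_1: p_1 = 0.8.

p_1 = 0.8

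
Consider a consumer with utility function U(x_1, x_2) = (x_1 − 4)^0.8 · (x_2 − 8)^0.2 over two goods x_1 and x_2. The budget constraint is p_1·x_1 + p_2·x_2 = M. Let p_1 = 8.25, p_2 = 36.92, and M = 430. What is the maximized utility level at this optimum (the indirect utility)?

V = 5.5351

MRS = 4·(x_2−8)/(x_1−4). Tangency with p_1/p_2 gives x_2−8 = (1/4)·(p_1/p_2)·(x_1−4).
After buying the subsistence bundle (4, 8), a share 0.8 of the remaining income goes to x_1: x_1* = 4 + 0.8·(M − 4p_1 − 8p_2)/p_1.
Discretionary income = 430 − 4·8.25 − 8·36.92 = 101.64; x_1* = 4 + 0.8·101.64/8.25 = 13.856; x_2* = 8 + 0.2·101.64/36.92 = 8.5506.
Utility at the optimum: U(13.856, 8.5506) = 5.5351.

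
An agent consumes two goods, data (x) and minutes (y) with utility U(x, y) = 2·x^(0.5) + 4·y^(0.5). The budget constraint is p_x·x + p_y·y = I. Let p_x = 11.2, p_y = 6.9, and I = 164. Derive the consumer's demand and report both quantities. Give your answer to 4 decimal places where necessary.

x* = 1.9543, y* = 20.596

From the CES first-order condition, (1/2)·(y/x)^(0.5) = p_x/p_y.
Solve for the ratio: y/x = [2·p_x/p_y]^(2).
Substitute y = (y/x)·x into the budget: x* = I/(p_x + p_y·(y/x)).
Numerically y/x = 10.538962, so x* = 164/(11.2 + 6.9·10.538962) = 1.9543 and y* = 10.538962·1.9543 = 20.596.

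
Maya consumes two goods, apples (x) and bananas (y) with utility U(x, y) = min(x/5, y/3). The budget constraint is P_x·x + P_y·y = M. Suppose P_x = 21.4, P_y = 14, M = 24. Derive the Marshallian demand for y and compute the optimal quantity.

y* = 0.4832

With perfect complements, no substitution: consume in ratio x:y = 5:3.
Budget: P_x·x + P_y·(3/5)·x = M, so (5·P_x + 3·P_y)·x = 5·M.
Demand: x*(P_x,P_y,M) = 5·M/(5·P_x + 3·P_y), y* = 3·M/(5·P_x + 3·P_y).
Here 5·21.4 + 3·14 = 149, giving y* = 0.4832.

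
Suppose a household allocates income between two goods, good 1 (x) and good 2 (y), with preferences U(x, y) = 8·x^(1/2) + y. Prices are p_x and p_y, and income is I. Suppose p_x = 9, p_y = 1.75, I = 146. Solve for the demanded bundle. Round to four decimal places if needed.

x* = 0.6049, y* = 80.3175

Set MRS = p_x/p_y: 4·x^(−1/2) = p_x/p_y.
Thus x* = (4·p_y/p_x)² — independent of I — with the rest of income spent on y.
Plugging in: x* = (4·1.75/9)² = 0.6049, y* = 80.3175.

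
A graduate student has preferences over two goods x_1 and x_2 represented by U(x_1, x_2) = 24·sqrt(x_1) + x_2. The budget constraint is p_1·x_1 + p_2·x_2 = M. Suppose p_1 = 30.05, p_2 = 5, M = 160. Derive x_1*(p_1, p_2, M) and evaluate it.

MU_x_1 = 12/√x_1, MU_x_2 = 1. Tangency: 12/√x_1 = p_1/p_2.
Thus x_1* = (12·p_2/p_1)² — independent of M — with the rest of income spent on x_2.
Plugging in: x_1* = (12·5/30.05)² = 3.9867.

x_1* = 3.9867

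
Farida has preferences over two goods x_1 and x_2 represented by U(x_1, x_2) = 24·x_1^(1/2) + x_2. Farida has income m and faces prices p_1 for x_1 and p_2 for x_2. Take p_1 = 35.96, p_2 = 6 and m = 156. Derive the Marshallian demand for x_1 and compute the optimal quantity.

x_1* = 4.0089

Plugging in: x_1* = (12·6/35.96)² = 4.0089.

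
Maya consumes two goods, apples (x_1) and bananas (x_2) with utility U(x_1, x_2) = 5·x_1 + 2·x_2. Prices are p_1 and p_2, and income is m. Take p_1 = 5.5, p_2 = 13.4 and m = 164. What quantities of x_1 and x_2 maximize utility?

Perfect substitutes: compare marginal utility per dollar. 5/p_1 vs 2/p_2 → 0.9091 vs 0.1493.
x_1 gives more utility per dollar, so spend all income on x_1: x_1* = m/p_1, x_2* = 0.
Numerically: x_1* = 29.8182, x_2* = 0.

x_1* = 29.8182, x_2* = 0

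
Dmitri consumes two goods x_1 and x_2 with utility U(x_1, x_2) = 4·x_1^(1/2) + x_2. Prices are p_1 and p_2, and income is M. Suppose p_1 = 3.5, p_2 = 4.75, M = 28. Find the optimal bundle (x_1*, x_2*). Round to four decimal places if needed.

x_1* = 7.3673, x_2* = 0.4662

Utility is quasi-linear in x_2; the FOC for x_1 is 2/√x_1 = p_1/p_2.
Solve: √x_1 = 2·p_2/p_1, so x_1*(p_1,p_2) = (2·p_2/p_1)², and x_2* = (M − p_1·x_1*)/p_2.
Plugging in: x_1* = (2·4.75/3.5)² = 7.3673, x_2* = 0.4662.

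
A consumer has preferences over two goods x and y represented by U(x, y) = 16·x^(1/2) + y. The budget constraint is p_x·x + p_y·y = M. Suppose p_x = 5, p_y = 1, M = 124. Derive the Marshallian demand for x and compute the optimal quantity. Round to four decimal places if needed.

x* = 2.56

MU_x = 8/√x, MU_y = 1. Tangency: 8/√x = p_x/p_y.
Thus x* = (8·p_y/p_x)² — independent of M — with the rest of income spent on y.
Plugging in: x* = (8·1/5)² = 2.56.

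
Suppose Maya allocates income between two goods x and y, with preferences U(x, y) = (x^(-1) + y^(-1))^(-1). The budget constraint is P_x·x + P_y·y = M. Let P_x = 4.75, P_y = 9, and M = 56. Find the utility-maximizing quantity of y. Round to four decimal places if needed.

y* = 3.604

MU_x ∝ x^(-2), MU_y ∝ y^(-2), so MRS = (y/x)^(2) = P_x/P_y.
Solve for the ratio: y/x = [P_x/P_y]^(0.5).
Substitute y = (y/x)·x into the budget: x* = M/(P_x + P_y·(y/x)).
Numerically y/x = 0.726483, so x* = 56/(4.75 + 9·0.726483) = 4.9609 and y* = 0.726483·4.9609 = 3.604.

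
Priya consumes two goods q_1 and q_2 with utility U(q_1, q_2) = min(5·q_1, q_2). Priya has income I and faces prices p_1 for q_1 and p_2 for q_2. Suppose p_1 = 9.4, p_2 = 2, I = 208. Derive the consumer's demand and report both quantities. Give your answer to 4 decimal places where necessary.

Leontief preferences: the optimum is at the kink where q_1/1 = q_2/5, i.e. q_2 = 5·q_1.
Budget: p_1·q_1 + p_2·5·q_1 = I, so (p_1 + 5·p_2)·q_1 = I.
Demand: q_1*(p_1,p_2,I) = I/(p_1 + 5·p_2), q_2* = 5·I/(p_1 + 5·p_2).
Here 9.4 + 5·2 = 19.4, giving q_1* = 10.7216 and q_2* = 53.6082.

q_1* = 10.7216, q_2* = 53.6082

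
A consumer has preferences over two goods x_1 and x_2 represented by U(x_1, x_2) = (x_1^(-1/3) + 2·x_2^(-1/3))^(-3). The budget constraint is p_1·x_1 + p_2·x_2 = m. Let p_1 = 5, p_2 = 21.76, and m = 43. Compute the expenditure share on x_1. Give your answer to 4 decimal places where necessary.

share on x_1 = 0.2916

MRS = MU_x_1/MU_x_2 = (1/2)·(x_2/x_1)^(4/3). Set equal to p_1/p_2.
Solve for the ratio: x_2/x_1 = [2·p_1/p_2]^(0.75).
With the ratio pinned down, the budget gives x_1* = m/(p_1 + p_2·(x_2/x_1)) and x_2* = (x_2/x_1)·x_1*.
Numerically x_2/x_1 = 0.558156, so x_1* = 43/(5 + 21.76·0.558156) = 2.5079 and x_2* = 0.558156·2.5079 = 1.3998.
Expenditure on x_1: 5·2.5079 = 12.5397; share = 0.2916.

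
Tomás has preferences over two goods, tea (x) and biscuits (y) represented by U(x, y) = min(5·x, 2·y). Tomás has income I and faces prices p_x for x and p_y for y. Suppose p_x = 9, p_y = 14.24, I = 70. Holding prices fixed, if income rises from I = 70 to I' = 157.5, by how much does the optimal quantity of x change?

Leontief preferences: the optimum is at the kink where x/2 = y/5, i.e. y = (5/2)·x.
Budget: p_x·x + p_y·(5/2)·x = I, so (2·p_x + 5·p_y)·x = 2·I.
Demand: x*(p_x,p_y,I) = 2·I/(2·p_x + 5·p_y), y* = 5·I/(2·p_x + 5·p_y).
Here 2·9 + 5·14.24 = 89.2, giving x* = 1.5695.
At I' = 157.5: x* = 3.5314. Change: 3.5314 − 1.5695 = 1.9619.

Δx* = 1.9619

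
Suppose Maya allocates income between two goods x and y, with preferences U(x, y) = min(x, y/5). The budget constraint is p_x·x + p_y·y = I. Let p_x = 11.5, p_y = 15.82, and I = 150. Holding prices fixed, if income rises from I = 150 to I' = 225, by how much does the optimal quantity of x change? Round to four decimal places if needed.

Δx* = 0.8278

Leontief preferences: the optimum is at the kink where x/1 = y/5, i.e. y = 5·x.
Budget: p_x·x + p_y·5·x = I, so (p_x + 5·p_y)·x = I.
Demand: x*(p_x,p_y,I) = I/(p_x + 5·p_y), y* = 5·I/(p_x + 5·p_y).
Here 11.5 + 5·15.82 = 90.6, giving x* = 1.6556.
At I' = 225: x* = 2.4834. Change: 2.4834 − 1.6556 = 0.8278.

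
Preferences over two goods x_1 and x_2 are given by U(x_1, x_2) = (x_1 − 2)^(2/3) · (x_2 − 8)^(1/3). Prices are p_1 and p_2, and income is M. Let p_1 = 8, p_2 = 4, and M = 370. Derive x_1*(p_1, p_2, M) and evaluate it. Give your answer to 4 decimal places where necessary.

x_1* = 28.8333

Let x_1' = x_1−2, x_2' = x_2−8. MRS = 2·x_2'/x_1' = p_1/p_2.
After buying the subsistence bundle (2, 8), a share 2/3 of the remaining income goes to x_1: x_1* = 2 + 2/3·(M − 2p_1 − 8p_2)/p_1.
Discretionary income = 370 − 2·8 − 8·4 = 322; x_1* = 2 + 2/3·322/8 = 28.8333.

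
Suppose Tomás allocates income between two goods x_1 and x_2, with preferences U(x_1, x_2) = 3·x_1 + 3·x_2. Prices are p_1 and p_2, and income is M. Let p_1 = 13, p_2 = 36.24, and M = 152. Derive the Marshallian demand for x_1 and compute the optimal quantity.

x_1* = 11.6923

Perfect substitutes: compare marginal utility per dollar. 3/p_1 vs 3/p_2 → 0.2308 vs 0.0828.
x_1 gives more utility per dollar, so spend all income on x_1: x_1* = M/p_1, x_2* = 0.
Numerically: x_1* = 11.6923, x_2* = 0.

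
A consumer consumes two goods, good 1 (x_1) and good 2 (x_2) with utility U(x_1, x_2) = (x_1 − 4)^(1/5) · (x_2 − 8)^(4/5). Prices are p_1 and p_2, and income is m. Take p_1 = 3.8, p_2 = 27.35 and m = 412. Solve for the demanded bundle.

x_1* = 13.3684, x_2* = 13.2066

Let x_1' = x_1−4, x_2' = x_2−8. MRS = (1/4)·x_2'/x_1' = p_1/p_2.
Substituting into the budget: x_1* = 4 + 0.2·(m − 4·p_1 − 8·p_2)/p_1, and x_2* = 8 + 0.8·(…)/p_2.
Discretionary income = 412 − 4·3.8 − 8·27.35 = 178; x_1* = 4 + 0.2·178/3.8 = 13.3684; x_2* = 8 + 0.8·178/27.35 = 13.2066.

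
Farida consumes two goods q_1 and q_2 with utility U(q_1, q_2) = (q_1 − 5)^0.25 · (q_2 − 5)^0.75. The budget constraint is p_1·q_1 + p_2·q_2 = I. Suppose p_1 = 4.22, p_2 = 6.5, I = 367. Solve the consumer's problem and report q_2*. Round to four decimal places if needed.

q_2* = 41.1615

Let q_1' = q_1−5, q_2' = q_2−5. MRS = (1/3)·q_2'/q_1' = p_1/p_2.
After buying the subsistence bundle (5, 5), a share 0.25 of the remaining income goes to q_1: q_1* = 5 + 0.25·(I − 5p_1 − 5p_2)/p_1.
Discretionary income = 367 − 5·4.22 − 5·6.5 = 313.4; q_2* = 5 + 0.75·313.4/6.5 = 41.1615.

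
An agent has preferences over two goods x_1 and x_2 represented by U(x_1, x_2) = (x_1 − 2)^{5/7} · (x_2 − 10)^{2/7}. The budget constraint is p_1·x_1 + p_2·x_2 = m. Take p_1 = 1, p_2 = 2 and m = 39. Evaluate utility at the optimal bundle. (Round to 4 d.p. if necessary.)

V = 7.6668

After buying the subsistence bundle (2, 10), a share 5/7 of the remaining income goes to x_1: x_1* = 2 + 5/7·(m − 2p_1 − 10p_2)/p_1.
Discretionary income = 39 − 2·1 − 10·2 = 17; x_1* = 2 + 5/7·17/1 = 14.1429; x_2* = 10 + 2/7·17/2 = 12.4286.
Utility at the optimum: U(14.1429, 12.4286) = 7.6668.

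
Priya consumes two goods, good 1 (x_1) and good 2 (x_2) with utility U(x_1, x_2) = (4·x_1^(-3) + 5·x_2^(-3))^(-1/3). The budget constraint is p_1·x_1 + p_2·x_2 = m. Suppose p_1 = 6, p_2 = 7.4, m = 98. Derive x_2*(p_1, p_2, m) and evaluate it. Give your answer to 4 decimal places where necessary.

x_2* = 7.3244

Numerically x_2/x_1 = 1.003361, so x_1* = 98/(6 + 7.4·1.003361) = 7.2999 and x_2* = 1.003361·7.2999 = 7.3244.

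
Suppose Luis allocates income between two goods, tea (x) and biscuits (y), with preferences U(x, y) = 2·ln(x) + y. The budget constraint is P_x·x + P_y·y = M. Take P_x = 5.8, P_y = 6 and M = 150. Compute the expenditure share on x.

share on x = 0.08

MU_x = 2/x, MU_y = 1. Tangency: 2/x = P_x/P_y.
So x*(P_x,P_y) = 2·P_y/P_x, independent of income; and y* = (M − 2·P_y)/P_y.
At the given prices: x* = 2·6/5.8 = 2.069, and y* = 23.
Expenditure on x: 5.8·2.069 = 12; share = 0.08.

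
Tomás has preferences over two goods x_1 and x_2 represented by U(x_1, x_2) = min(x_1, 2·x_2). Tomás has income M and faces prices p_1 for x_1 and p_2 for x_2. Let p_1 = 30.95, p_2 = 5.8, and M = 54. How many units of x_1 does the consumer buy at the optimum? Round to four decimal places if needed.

x_1* = 1.5953

Leontief preferences: the optimum is at the kink where x_1/2 = x_2/1, i.e. x_2 = (1/2)·x_1.
Budget: p_1·x_1 + p_2·(1/2)·x_1 = M, so (2·p_1 + p_2)·x_1 = 2·M.
Demand: x_1*(p_1,p_2,M) = 2·M/(2·p_1 + p_2), x_2* = M/(2·p_1 + p_2).
Here 2·30.95 + 5.8 = 67.7, giving x_1* = 1.5953.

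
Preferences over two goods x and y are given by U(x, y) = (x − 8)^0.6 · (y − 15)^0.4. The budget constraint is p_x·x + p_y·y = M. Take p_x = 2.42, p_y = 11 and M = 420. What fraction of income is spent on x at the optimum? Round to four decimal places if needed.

Discretionary income = 420 − 8·2.42 − 15·11 = 235.64; x* = 8 + 0.6·235.64/2.42 = 66.4231; y* = 15 + 0.4·235.64/11 = 23.5687.
Expenditure on x: 2.42·66.4231 = 160.744; share = 0.3827.

share on x = 0.3827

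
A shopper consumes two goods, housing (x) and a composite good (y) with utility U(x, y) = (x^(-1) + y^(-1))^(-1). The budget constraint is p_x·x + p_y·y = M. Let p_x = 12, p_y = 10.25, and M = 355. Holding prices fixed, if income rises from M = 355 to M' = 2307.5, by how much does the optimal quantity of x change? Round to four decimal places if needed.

From the CES first-order condition, (y/x)^(2) = p_x/p_y.
Solve for the ratio: y/x = [p_x/p_y]^(0.5).
With the ratio pinned down, the budget gives x* = M/(p_x + p_y·(y/x)) and y* = (y/x)·x*.
Numerically y/x = 1.082004, so x* = 355/(12 + 10.25·1.082004) = 15.3743.
At M' = 2307.5: x* = 99.9327. Change: 99.9327 − 15.3743 = 84.5585.

Δx* = 84.5585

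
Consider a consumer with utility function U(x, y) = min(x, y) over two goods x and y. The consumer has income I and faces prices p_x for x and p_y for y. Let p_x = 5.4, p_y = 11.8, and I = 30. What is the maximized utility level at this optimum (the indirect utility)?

V = 1.7442

Leontief preferences: the optimum is at the kink where x/1 = y/1, i.e. y = x.
Budget: p_x·x + p_y·x = I, so (p_x + p_y)·x = I.
Demand: x*(p_x,p_y,I) = I/(p_x + p_y), y* = I/(p_x + p_y).
Here 5.4 + 11.8 = 17.2, giving x* = 1.7442 and y* = 1.7442.
Utility at the optimum: U(1.7442, 1.7442) = 1.7442.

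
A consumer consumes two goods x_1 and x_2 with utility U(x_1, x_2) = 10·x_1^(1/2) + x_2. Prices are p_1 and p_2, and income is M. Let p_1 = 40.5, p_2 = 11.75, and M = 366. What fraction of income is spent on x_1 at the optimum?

Set MRS = p_1/p_2: 5·x_1^(−1/2) = p_1/p_2.
Thus x_1* = (5·p_2/p_1)² — independent of M — with the rest of income spent on x_2.
Plugging in: x_1* = (5·11.75/40.5)² = 2.1043, x_2* = 23.8958.
Expenditure on x_1: 40.5·2.1043 = 85.2238; share = 0.2329.

share on x_1 = 0.2329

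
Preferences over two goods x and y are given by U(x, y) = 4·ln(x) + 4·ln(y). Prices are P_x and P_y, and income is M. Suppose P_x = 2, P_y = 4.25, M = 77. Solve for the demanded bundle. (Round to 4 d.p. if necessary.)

MU_x/MU_y = (4·y)/(4·x); tangency sets this equal to P_x/P_y.
So 4·P_y·y = 4·P_x·x; combined with the budget, a share 0.5 of income goes to x.
Demand: x*(P_x,P_y,M) = 0.5·M/P_x and y* = 0.5·M/P_y.
At P_x=2, P_y=4.25, M=77: x* = 0.5·77/2 = 19.25, y* = 9.0588.

x* = 19.25, y* = 9.0588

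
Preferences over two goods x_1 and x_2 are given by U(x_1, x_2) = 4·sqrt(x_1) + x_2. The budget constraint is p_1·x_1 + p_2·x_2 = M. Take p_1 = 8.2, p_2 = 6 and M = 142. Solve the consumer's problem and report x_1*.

MU_x_1 = 2/√x_1, MU_x_2 = 1. Tangency: 2/√x_1 = p_1/p_2.
Thus x_1* = (2·p_2/p_1)² — independent of M — with the rest of income spent on x_2.
Plugging in: x_1* = (2·6/8.2)² = 2.1416.

x_1* = 2.1416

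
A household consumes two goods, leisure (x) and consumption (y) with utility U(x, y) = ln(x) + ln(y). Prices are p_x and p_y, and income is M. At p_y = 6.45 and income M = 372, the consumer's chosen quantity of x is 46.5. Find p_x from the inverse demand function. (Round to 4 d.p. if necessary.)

Tangency: MRS = y/x = p_x/p_y.
So p_y·y = p_x·x; combined with the budget, a share 0.5 of income goes to x.
Demand: x*(p_x,p_y,M) = 0.5·M/p_x and y* = 0.5·M/p_y.
Set x* = 46.5 in the demand function and solve for p_x: p_x = 4.

p_x = 4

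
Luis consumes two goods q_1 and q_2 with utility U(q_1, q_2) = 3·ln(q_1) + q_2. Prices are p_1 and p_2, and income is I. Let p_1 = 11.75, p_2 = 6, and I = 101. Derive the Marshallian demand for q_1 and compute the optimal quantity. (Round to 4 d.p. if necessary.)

q_1* = 1.5319

MU_q_1 = 3/q_1, MU_q_2 = 1. Tangency: 3/q_1 = p_1/p_2.
So q_1*(p_1,p_2) = 3·p_2/p_1, independent of income; and q_2* = (I − 3·p_2)/p_2.
At the given prices: q_1* = 3·6/11.75 = 1.5319.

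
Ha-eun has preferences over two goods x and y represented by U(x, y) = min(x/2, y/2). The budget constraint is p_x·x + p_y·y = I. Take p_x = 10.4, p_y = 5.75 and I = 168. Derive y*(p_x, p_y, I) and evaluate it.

With perfect complements, no substitution: consume in ratio x:y = 2:2.
Budget: p_x·x + p_y·x = I, so (2·p_x + 2·p_y)·x = 2·I.
Demand: x*(p_x,p_y,I) = 2·I/(2·p_x + 2·p_y), y* = 2·I/(2·p_x + 2·p_y).
Here 2·10.4 + 2·5.75 = 32.3, giving y* = 10.4025.

y* = 10.4025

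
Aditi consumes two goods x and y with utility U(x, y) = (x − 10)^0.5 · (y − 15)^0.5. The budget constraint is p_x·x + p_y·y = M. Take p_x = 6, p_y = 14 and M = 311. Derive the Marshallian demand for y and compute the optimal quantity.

y* = 16.4643

MRS = (y−15)/(x−10). Tangency with p_x/p_y gives y−15 = (p_x/p_y)·(x−10).
After buying the subsistence bundle (10, 15), a share 0.5 of the remaining income goes to x: x* = 10 + 0.5·(M − 10p_x − 15p_y)/p_x.
Discretionary income = 311 − 10·6 − 15·14 = 41; y* = 15 + 0.5·41/14 = 16.4643.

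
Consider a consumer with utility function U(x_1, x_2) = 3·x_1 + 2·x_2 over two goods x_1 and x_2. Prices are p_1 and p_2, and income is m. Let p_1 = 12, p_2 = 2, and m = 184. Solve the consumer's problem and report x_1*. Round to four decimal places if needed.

x_1* = 0

Numerically: x_1* = 0, x_2* = 92.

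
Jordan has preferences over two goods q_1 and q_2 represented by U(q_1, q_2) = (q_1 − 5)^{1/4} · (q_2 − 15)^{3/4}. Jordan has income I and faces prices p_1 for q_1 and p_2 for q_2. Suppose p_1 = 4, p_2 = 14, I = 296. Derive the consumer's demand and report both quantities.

Substituting into the budget: q_1* = 5 + 0.25·(I − 5·p_1 − 15·p_2)/p_1, and q_2* = 15 + 0.75·(…)/p_2.
Discretionary income = 296 − 5·4 − 15·14 = 66; q_1* = 5 + 0.25·66/4 = 9.125; q_2* = 15 + 0.75·66/14 = 18.5357.

q_1* = 9.125, q_2* = 18.5357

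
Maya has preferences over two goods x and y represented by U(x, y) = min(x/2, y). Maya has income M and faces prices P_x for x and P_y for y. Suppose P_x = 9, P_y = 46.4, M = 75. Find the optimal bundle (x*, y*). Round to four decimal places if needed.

x* = 2.3292, y* = 1.1646

With perfect complements, no substitution: consume in ratio x:y = 2:1.
Budget: P_x·x + P_y·(1/2)·x = M, so (2·P_x + P_y)·x = 2·M.
Demand: x*(P_x,P_y,M) = 2·M/(2·P_x + P_y), y* = M/(2·P_x + P_y).
Here 2·9 + 46.4 = 64.4, giving x* = 2.3292 and y* = 1.1646.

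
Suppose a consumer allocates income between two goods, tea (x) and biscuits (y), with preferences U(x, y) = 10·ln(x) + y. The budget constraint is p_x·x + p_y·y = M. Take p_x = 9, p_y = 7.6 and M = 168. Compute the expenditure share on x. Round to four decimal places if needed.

share on x = 0.4524

Set MRS = p_x/p_y: (10/x)/1 = p_x/p_y.
So x*(p_x,p_y) = 10·p_y/p_x, independent of income; and y* = (M − 10·p_y)/p_y.
At the given prices: x* = 10·7.6/9 = 8.4444, and y* = 12.1053.
Expenditure on x: 9·8.4444 = 76; share = 0.4524.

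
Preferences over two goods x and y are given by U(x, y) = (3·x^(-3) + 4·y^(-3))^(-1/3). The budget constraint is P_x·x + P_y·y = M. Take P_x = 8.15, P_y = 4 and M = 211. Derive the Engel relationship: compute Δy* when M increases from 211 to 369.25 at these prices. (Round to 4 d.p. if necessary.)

Δy* = 15.2926

MRS = MU_x/MU_y = (3/4)·(y/x)^(4). Set equal to P_x/P_y.
Hence y/x = ((4/3)·P_x/P_y)^(1/(4)), i.e. raised to the 0.25 power.
Substitute y = (y/x)·x into the budget: x* = M/(P_x + P_y·(y/x)).
Numerically y/x = 1.283835, so x* = 211/(8.15 + 4·1.283835) = 15.8822 and y* = 1.283835·15.8822 = 20.3901.
At M' = 369.25: y* = 35.6826. Change: 35.6826 − 20.3901 = 15.2926.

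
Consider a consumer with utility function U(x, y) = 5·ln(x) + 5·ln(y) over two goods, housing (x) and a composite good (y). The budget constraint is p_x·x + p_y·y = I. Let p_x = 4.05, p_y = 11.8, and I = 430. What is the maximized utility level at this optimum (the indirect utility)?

V = 34.3723

MU_x/MU_y = (5·y)/(5·x); tangency sets this equal to p_x/p_y.
So 5·p_y·y = 5·p_x·x; combined with the budget, a share 0.5 of income goes to x.
Demand: x*(p_x,p_y,I) = 0.5·I/p_x and y* = 0.5·I/p_y.
At p_x=4.05, p_y=11.8, I=430: x* = 0.5·430/4.05 = 53.0864, y* = 18.2203.
Utility at the optimum: U(53.0864, 18.2203) = 34.3723.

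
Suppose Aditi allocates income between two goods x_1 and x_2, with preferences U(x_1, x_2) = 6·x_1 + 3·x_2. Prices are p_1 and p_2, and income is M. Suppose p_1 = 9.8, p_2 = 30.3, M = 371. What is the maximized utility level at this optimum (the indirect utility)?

x_1 gives more utility per dollar, so spend all income on x_1: x_1* = M/p_1, x_2* = 0.
Numerically: x_1* = 37.8571, x_2* = 0.
Utility at the optimum: U(37.8571, 0) = 227.1429.

V = 227.1429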